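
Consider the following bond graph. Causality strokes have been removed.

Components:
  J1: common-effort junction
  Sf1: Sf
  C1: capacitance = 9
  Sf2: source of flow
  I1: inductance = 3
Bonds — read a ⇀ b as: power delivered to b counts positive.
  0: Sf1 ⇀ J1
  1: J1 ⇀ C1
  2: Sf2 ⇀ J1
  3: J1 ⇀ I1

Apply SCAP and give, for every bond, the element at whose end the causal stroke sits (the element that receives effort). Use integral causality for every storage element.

b0 →Sf1  (Sf1 fixes flow; stroke at Sf1)
b2 →Sf2  (Sf2 fixes flow; stroke at Sf2)
b1 →J1  (C1 integral (e out))
b3 →I1  (J1 effort already set via bond 1)

β0 stroke at Sf1
β1 stroke at J1
β2 stroke at Sf2
β3 stroke at I1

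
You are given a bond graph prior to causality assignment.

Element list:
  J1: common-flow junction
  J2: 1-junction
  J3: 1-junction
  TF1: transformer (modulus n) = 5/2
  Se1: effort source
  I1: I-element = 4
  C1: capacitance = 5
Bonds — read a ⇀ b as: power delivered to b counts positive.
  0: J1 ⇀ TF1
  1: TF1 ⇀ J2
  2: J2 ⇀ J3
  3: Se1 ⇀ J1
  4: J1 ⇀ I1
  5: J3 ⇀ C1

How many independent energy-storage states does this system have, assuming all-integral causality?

b3 stroke→J1  (Se1 (Se) sets effort on bond)
b4 stroke→I1  (prefer integral on I1)
b0 stroke→J1  (common-f at J1 fixed by 4)
b1 stroke→TF1  (TF TF1: opposite of bond 0)
b2 stroke→J2  (J2: bond 1 brought flow, rest push out)
b5 stroke→J3  (J3 flow already set via bond 2)

2  (C1, I1 all integral)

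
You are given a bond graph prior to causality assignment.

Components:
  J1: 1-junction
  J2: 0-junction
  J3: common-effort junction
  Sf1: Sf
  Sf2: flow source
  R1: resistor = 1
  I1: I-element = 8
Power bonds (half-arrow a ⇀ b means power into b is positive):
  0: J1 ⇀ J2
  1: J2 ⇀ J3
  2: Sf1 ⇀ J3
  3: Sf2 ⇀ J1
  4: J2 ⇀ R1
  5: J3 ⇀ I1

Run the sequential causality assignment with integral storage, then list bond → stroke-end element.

bond 0 →J1
bond 1 →J3
bond 2 →Sf1
bond 3 →Sf2
bond 4 →J2
bond 5 →I1

#2 stroke at Sf1  (source Sf1 imposes f)
#3 stroke at Sf2  (Sf2: flow source, stroke at near end)
#0 stroke at J1  (common-f at J1 fixed by 3)
#5 stroke at I1  (I1 integral (f out))
#1 stroke at J3  (J3 needs exactly one e-in)
#4 stroke at J2  (only one effort-in slot at J2)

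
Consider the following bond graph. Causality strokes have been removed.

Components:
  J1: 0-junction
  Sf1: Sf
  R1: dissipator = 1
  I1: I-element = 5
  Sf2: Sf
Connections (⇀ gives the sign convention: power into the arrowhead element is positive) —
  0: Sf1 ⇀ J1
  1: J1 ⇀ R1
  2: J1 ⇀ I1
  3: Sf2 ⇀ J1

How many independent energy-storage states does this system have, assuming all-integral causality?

β0 |Sf1  (Sf1 (Sf) sets flow on bond)
β3 |Sf2  (Sf2 (Sf) sets flow on bond)
β2 |I1  (I1 integral (f out))
β1 |J1  (closing 0-jn rule on J1)

1  (I1 all integral)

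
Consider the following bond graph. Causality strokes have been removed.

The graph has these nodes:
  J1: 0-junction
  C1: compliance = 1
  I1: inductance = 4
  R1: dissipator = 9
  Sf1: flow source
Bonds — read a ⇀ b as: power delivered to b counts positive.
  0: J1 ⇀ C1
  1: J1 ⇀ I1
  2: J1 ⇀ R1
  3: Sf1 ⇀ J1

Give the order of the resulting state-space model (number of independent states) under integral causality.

2  (C1, I1 all integral)

bond 3 stroke→Sf1  (Sf1 (Sf) sets flow on bond)
bond 0 stroke→J1  (C1: C, integral causality)
bond 1 stroke→I1  (J1 effort already set via bond 0)
bond 2 stroke→R1  (J1 effort already set via bond 0)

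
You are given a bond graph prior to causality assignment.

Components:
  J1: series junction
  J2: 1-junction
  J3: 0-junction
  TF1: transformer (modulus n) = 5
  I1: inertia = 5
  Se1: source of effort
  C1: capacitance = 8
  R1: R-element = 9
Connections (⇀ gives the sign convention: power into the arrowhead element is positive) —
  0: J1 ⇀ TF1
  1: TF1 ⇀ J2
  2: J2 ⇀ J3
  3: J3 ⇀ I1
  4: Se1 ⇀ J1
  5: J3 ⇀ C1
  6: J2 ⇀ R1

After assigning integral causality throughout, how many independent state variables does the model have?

2  (C1, I1 all integral)

#4 →J1  (Se1 (Se) sets effort on bond)
#0 →TF1  (J1 needs exactly one f-in)
#1 →J2  (TF1: transformer flips bond 0)
#3 →I1  (prefer integral on I1)
#5 →J3  (C1 outputs effort q/C1)
#2 →J2  (J3: bond 5 brought effort, rest push out)
#6 →R1  (closing 1-jn rule on J2)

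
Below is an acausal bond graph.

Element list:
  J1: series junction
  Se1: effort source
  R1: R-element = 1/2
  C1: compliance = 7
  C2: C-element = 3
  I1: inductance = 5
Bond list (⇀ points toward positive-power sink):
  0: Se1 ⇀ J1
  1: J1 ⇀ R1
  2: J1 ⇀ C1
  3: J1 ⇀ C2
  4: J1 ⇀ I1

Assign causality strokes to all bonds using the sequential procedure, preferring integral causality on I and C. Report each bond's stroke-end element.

bond 0 stroke at J1
bond 1 stroke at J1
bond 2 stroke at J1
bond 3 stroke at J1
bond 4 stroke at I1

#0 stroke at J1  (Se1: effort source, stroke at far end)
#2 stroke at J1  (C1 outputs effort q/C1)
#3 stroke at J1  (prefer integral on C2)
#4 stroke at I1  (prefer integral on I1)
#1 stroke at J1  (common-f at J1 fixed by 4)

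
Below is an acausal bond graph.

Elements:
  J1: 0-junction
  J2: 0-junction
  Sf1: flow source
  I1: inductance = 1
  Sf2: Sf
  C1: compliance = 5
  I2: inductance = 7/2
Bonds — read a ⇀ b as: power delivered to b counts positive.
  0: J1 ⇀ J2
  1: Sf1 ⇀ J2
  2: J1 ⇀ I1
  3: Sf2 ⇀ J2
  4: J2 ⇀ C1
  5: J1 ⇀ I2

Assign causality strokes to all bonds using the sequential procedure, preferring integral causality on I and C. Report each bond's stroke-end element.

β1 stroke→Sf1  (Sf1: flow source, stroke at near end)
β3 stroke→Sf2  (source Sf2 imposes f)
β2 stroke→I1  (I1 outputs flow p/I1)
β4 stroke→J2  (C1 integral (e out))
β0 stroke→J1  (J2 effort already set via bond 4)
β5 stroke→I2  (common-e at J1 fixed by 0)

#0 stroke at J1
#1 stroke at Sf1
#2 stroke at I1
#3 stroke at Sf2
#4 stroke at J2
#5 stroke at I2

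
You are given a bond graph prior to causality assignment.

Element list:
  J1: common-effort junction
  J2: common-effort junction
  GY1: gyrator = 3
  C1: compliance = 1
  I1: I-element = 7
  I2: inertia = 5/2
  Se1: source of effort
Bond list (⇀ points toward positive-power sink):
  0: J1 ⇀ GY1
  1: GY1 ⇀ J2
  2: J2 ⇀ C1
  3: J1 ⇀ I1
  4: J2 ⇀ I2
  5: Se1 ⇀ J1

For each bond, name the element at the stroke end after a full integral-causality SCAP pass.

b0 stroke at GY1
b1 stroke at GY1
b2 stroke at J2
b3 stroke at I1
b4 stroke at I2
b5 stroke at J1

β5 stroke at J1  (Se1 (Se) sets effort on bond)
β0 stroke at GY1  (0-jn J1 has e-setter on 5)
β3 stroke at I1  (0-jn J1 has e-setter on 5)
β1 stroke at GY1  (GY GY1: same side as bond 0)
β2 stroke at J2  (prefer integral on C1)
β4 stroke at I2  (common-e at J2 fixed by 2)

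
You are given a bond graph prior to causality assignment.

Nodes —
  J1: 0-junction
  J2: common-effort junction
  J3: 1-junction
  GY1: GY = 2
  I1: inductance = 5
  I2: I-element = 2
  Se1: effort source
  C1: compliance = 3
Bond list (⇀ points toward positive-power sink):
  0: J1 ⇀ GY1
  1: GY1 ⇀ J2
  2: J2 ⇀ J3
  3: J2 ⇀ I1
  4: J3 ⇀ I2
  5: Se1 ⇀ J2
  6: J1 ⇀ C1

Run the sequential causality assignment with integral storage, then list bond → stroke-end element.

β5 →J2  (Se1 fixes effort; stroke away)
β1 →GY1  (0-jn J2 has e-setter on 5)
β2 →J3  (J2 effort already set via bond 5)
β3 →I1  (J2: bond 5 brought effort, rest push out)
β4 →I2  (only one flow-in slot at J3)
β0 →GY1  (GY1 both-in/both-out from 1)
β6 →J1  (J1: last free bond brings effort in)

#0 stroke at GY1
#1 stroke at GY1
#2 stroke at J3
#3 stroke at I1
#4 stroke at I2
#5 stroke at J2
#6 stroke at J1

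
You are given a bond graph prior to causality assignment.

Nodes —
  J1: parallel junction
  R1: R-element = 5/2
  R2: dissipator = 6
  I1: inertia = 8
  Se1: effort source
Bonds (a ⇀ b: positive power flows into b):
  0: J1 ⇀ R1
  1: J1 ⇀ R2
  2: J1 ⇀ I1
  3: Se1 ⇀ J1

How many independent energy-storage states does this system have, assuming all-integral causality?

1  (I1 all integral)

β3 stroke at J1  (source Se1 imposes e)
β0 stroke at R1  (common-e at J1 fixed by 3)
β1 stroke at R2  (common-e at J1 fixed by 3)
β2 stroke at I1  (0-jn J1 has e-setter on 3)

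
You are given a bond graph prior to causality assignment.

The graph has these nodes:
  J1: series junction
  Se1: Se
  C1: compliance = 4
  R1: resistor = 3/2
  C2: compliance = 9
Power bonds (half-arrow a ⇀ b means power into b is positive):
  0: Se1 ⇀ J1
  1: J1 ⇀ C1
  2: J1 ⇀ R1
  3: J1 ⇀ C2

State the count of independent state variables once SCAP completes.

b0 →J1  (Se1: effort source, stroke at far end)
b1 →J1  (prefer integral on C1)
b3 →J1  (prefer integral on C2)
b2 →R1  (J1: last free bond brings flow in)

2  (C1, C2 all integral)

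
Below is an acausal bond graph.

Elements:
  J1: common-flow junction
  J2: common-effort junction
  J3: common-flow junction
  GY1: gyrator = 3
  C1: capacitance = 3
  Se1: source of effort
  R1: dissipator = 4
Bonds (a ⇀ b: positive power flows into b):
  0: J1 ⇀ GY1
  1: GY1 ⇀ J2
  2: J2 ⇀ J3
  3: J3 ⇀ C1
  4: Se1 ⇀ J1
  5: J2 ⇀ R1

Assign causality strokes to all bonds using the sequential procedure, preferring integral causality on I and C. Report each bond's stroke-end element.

b4 →J1  (Se1: effort source, stroke at far end)
b0 →GY1  (only one flow-in slot at J1)
b1 →GY1  (GY GY1: same side as bond 0)
b3 →J3  (C1 integral (e out))
b2 →J2  (closing 1-jn rule on J3)
b5 →R1  (common-e at J2 fixed by 2)

#0 →GY1
#1 →GY1
#2 →J2
#3 →J3
#4 →J1
#5 →R1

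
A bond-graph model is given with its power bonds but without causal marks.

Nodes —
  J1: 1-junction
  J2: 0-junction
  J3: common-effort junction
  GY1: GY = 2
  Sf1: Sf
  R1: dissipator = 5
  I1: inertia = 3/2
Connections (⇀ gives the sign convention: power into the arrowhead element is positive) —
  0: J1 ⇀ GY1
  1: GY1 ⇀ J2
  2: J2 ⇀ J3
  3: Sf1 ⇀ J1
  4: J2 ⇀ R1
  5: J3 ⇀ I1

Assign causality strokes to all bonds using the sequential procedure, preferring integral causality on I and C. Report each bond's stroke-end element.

bond 0 stroke at J1
bond 1 stroke at J2
bond 2 stroke at J3
bond 3 stroke at Sf1
bond 4 stroke at R1
bond 5 stroke at I1

β3 stroke at Sf1  (Sf1 (Sf) sets flow on bond)
β0 stroke at J1  (1-jn J1 has f-setter on 3)
β1 stroke at J2  (GY1 both-in/both-out from 0)
β2 stroke at J3  (0-jn J2 has e-setter on 1)
β4 stroke at R1  (J2: bond 1 brought effort, rest push out)
β5 stroke at I1  (0-jn J3 has e-setter on 2)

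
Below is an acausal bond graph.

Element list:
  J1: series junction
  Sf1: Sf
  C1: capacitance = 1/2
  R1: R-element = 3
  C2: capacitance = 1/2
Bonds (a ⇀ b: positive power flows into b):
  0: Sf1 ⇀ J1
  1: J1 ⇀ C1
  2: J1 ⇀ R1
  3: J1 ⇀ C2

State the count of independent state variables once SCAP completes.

2  (C1, C2 all integral)

β0 |Sf1  (Sf1: flow source, stroke at near end)
β1 |J1  (common-f at J1 fixed by 0)
β2 |J1  (1-jn J1 has f-setter on 0)
β3 |J1  (J1 flow already set via bond 0)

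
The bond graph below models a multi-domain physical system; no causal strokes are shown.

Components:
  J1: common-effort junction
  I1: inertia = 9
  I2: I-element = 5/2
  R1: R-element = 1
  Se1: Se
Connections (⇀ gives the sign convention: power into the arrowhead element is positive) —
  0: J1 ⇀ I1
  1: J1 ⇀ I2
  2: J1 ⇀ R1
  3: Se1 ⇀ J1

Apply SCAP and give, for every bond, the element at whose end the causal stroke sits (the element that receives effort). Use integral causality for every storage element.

bond 3 |J1  (Se1 (Se) sets effort on bond)
bond 0 |I1  (J1: bond 3 brought effort, rest push out)
bond 1 |I2  (common-e at J1 fixed by 3)
bond 2 |R1  (common-e at J1 fixed by 3)

bond 0 |I1
bond 1 |I2
bond 2 |R1
bond 3 |J1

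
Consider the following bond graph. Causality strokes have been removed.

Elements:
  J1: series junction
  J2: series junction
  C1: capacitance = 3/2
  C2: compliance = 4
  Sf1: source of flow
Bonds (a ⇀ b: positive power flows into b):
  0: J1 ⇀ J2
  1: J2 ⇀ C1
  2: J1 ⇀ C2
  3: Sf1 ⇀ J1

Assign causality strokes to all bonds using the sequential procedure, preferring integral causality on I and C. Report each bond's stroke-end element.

#3 stroke at Sf1  (Sf1 (Sf) sets flow on bond)
#0 stroke at J1  (1-jn J1 has f-setter on 3)
#2 stroke at J1  (common-f at J1 fixed by 3)
#1 stroke at J2  (common-f at J2 fixed by 0)

b0 →J1
b1 →J2
b2 →J1
b3 →Sf1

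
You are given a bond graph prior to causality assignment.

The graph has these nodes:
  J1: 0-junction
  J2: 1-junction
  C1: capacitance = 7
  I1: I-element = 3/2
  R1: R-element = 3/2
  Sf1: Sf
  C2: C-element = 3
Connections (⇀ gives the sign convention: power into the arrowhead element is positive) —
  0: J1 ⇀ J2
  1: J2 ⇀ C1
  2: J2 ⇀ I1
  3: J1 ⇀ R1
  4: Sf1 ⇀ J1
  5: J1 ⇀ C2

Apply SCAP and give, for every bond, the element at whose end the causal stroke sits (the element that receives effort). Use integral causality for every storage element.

bond 0 →J2
bond 1 →J2
bond 2 →I1
bond 3 →R1
bond 4 →Sf1
bond 5 →J1

#4 →Sf1  (Sf1: flow source, stroke at near end)
#1 →J2  (C1 outputs effort q/C1)
#2 →I1  (I1: I, integral causality)
#0 →J2  (J2: bond 2 brought flow, rest push out)
#5 →J1  (C2: C, integral causality)
#3 →R1  (0-jn J1 has e-setter on 5)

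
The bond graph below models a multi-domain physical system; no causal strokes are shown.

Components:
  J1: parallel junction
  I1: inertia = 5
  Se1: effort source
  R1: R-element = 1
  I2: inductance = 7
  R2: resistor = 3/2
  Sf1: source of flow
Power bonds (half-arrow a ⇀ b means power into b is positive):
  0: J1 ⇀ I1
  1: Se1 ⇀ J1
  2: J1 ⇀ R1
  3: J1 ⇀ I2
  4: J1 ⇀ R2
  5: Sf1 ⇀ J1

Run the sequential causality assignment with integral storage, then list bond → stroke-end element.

#0 →I1
#1 →J1
#2 →R1
#3 →I2
#4 →R2
#5 →Sf1

b1 |J1  (source Se1 imposes e)
b5 |Sf1  (Sf1: flow source, stroke at near end)
b0 |I1  (0-jn J1 has e-setter on 1)
b2 |R1  (common-e at J1 fixed by 1)
b3 |I2  (0-jn J1 has e-setter on 1)
b4 |R2  (J1: bond 1 brought effort, rest push out)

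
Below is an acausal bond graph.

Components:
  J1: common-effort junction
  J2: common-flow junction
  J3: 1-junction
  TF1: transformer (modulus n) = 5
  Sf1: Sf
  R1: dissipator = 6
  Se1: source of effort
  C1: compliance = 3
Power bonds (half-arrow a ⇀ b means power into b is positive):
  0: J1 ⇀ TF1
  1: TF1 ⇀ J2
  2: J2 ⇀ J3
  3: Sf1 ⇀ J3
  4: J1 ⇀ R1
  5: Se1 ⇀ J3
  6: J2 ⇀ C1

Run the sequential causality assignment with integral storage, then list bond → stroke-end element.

β3 →Sf1  (Sf1: flow source, stroke at near end)
β5 →J3  (Se1 (Se) sets effort on bond)
β2 →J3  (common-f at J3 fixed by 3)
β1 →J2  (J2: bond 2 brought flow, rest push out)
β6 →J2  (J2 flow already set via bond 2)
β0 →TF1  (TF TF1: opposite of bond 1)
β4 →J1  (J1: last free bond brings effort in)

bond 0 →TF1
bond 1 →J2
bond 2 →J3
bond 3 →Sf1
bond 4 →J1
bond 5 →J3
bond 6 →J2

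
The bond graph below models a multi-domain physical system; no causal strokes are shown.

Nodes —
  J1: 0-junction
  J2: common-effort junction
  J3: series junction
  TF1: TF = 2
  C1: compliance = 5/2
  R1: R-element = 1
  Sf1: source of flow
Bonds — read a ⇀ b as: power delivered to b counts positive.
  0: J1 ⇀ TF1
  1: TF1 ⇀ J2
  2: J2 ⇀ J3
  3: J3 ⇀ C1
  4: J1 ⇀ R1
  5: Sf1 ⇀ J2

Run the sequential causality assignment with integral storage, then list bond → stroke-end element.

β5 →Sf1  (source Sf1 imposes f)
β3 →J3  (C1 outputs effort q/C1)
β2 →J2  (J3 needs exactly one f-in)
β1 →TF1  (J2 effort already set via bond 2)
β0 →J1  (TF1 one-in-one-out from 1)
β4 →R1  (J1: bond 0 brought effort, rest push out)

β0 stroke at J1
β1 stroke at TF1
β2 stroke at J2
β3 stroke at J3
β4 stroke at R1
β5 stroke at Sf1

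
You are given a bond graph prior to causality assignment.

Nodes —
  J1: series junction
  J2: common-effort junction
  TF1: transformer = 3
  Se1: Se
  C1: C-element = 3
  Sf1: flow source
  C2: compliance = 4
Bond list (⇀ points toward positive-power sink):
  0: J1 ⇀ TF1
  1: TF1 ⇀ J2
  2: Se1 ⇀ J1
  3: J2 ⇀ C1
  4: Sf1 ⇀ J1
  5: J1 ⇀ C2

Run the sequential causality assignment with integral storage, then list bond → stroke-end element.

β0 stroke at J1
β1 stroke at TF1
β2 stroke at J1
β3 stroke at J2
β4 stroke at Sf1
β5 stroke at J1

#2 →J1  (Se1: effort source, stroke at far end)
#4 →Sf1  (Sf1 fixes flow; stroke at Sf1)
#0 →J1  (J1: bond 4 brought flow, rest push out)
#5 →J1  (J1: bond 4 brought flow, rest push out)
#1 →TF1  (TF1 one-in-one-out from 0)
#3 →J2  (closing 0-jn rule on J2)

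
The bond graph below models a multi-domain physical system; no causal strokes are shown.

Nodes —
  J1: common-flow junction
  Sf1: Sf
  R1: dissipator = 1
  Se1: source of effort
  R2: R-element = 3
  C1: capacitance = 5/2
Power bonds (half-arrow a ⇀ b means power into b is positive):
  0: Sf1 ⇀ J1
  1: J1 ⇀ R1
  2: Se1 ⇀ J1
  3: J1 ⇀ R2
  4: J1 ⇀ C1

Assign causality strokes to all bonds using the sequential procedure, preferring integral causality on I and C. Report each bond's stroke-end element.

β0 |Sf1
β1 |J1
β2 |J1
β3 |J1
β4 |J1

#0 stroke→Sf1  (Sf1: flow source, stroke at near end)
#2 stroke→J1  (Se1: effort source, stroke at far end)
#1 stroke→J1  (1-jn J1 has f-setter on 0)
#3 stroke→J1  (J1: bond 0 brought flow, rest push out)
#4 stroke→J1  (1-jn J1 has f-setter on 0)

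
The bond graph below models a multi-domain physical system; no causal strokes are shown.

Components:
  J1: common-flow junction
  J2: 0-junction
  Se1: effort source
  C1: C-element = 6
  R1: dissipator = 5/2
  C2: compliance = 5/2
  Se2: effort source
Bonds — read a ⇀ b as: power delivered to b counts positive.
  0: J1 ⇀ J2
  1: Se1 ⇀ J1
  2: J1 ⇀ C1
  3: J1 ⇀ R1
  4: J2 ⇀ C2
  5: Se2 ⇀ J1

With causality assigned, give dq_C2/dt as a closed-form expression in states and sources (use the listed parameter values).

b1 stroke at J1  (source Se1 imposes e)
b5 stroke at J1  (Se2 (Se) sets effort on bond)
b2 stroke at J1  (C1 outputs effort q/C1)
b4 stroke at J2  (C2: C, integral causality)
b0 stroke at J1  (J2 effort already set via bond 4)
b3 stroke at R1  (closing 1-jn rule on J1)

dq_C2/dt = 2*E_Se1/5 + 2*E_Se2/5 - q_C1/15 - 4*q_C2/25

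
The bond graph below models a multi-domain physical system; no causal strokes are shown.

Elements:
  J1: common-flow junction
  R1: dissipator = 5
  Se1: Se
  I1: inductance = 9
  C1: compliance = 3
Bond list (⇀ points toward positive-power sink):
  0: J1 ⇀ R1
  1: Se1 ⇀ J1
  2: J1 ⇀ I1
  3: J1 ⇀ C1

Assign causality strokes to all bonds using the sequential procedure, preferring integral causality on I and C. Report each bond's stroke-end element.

#1 →J1  (source Se1 imposes e)
#2 →I1  (I1: I, integral causality)
#0 →J1  (common-f at J1 fixed by 2)
#3 →J1  (1-jn J1 has f-setter on 2)

b0 stroke at J1
b1 stroke at J1
b2 stroke at I1
b3 stroke at J1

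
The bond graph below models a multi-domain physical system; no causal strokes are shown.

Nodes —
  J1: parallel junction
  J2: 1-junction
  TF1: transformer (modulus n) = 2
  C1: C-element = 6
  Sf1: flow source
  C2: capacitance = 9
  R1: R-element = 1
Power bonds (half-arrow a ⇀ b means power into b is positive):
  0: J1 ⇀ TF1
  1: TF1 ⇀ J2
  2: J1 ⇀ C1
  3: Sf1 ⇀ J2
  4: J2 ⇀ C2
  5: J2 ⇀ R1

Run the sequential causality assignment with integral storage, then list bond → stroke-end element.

bond 0 stroke at TF1
bond 1 stroke at J2
bond 2 stroke at J1
bond 3 stroke at Sf1
bond 4 stroke at J2
bond 5 stroke at J2

b3 stroke→Sf1  (Sf1: flow source, stroke at near end)
b1 stroke→J2  (1-jn J2 has f-setter on 3)
b4 stroke→J2  (J2 flow already set via bond 3)
b5 stroke→J2  (J2 flow already set via bond 3)
b0 stroke→TF1  (TF1 one-in-one-out from 1)
b2 stroke→J1  (closing 0-jn rule on J1)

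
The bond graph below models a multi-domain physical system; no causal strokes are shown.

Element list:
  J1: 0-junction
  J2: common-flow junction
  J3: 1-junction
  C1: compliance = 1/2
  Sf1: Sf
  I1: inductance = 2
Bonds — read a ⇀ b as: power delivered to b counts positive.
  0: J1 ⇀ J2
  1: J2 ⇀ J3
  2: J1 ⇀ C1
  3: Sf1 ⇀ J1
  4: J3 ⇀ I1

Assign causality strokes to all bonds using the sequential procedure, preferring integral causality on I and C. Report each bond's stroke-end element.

β0 |J2
β1 |J3
β2 |J1
β3 |Sf1
β4 |I1

β3 →Sf1  (Sf1 fixes flow; stroke at Sf1)
β2 →J1  (prefer integral on C1)
β0 →J2  (J1 effort already set via bond 2)
β1 →J3  (J2: last free bond brings flow in)
β4 →I1  (J3: last free bond brings flow in)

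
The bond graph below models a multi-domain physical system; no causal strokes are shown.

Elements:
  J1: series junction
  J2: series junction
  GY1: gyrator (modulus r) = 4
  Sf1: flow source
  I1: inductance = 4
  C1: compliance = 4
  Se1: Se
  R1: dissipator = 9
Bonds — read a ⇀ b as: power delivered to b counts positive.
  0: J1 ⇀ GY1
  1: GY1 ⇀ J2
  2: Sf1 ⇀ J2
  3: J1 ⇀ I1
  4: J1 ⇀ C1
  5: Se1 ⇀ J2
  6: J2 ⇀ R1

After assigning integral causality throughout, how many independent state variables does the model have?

2  (C1, I1 all integral)

β2 →Sf1  (Sf1 (Sf) sets flow on bond)
β5 →J2  (Se1 (Se) sets effort on bond)
β1 →J2  (common-f at J2 fixed by 2)
β6 →J2  (common-f at J2 fixed by 2)
β0 →J1  (GY1 both-in/both-out from 1)
β3 →I1  (I1: I, integral causality)
β4 →J1  (common-f at J1 fixed by 3)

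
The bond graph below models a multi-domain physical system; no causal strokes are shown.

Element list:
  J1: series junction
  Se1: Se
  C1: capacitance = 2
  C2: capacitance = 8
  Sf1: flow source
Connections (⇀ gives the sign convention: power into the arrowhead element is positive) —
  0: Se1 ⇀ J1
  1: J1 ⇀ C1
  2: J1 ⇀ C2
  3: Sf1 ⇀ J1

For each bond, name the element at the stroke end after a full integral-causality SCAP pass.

bond 0 stroke at J1
bond 1 stroke at J1
bond 2 stroke at J1
bond 3 stroke at Sf1

β0 |J1  (Se1: effort source, stroke at far end)
β3 |Sf1  (Sf1 fixes flow; stroke at Sf1)
β1 |J1  (common-f at J1 fixed by 3)
β2 |J1  (J1: bond 3 brought flow, rest push out)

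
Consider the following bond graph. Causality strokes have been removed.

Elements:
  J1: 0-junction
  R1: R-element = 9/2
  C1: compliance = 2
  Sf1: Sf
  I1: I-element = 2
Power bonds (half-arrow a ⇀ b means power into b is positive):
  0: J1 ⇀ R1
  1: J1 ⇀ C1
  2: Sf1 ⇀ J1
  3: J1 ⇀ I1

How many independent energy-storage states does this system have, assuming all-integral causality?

2  (C1, I1 all integral)

#2 →Sf1  (Sf1 fixes flow; stroke at Sf1)
#1 →J1  (C1 outputs effort q/C1)
#0 →R1  (common-e at J1 fixed by 1)
#3 →I1  (0-jn J1 has e-setter on 1)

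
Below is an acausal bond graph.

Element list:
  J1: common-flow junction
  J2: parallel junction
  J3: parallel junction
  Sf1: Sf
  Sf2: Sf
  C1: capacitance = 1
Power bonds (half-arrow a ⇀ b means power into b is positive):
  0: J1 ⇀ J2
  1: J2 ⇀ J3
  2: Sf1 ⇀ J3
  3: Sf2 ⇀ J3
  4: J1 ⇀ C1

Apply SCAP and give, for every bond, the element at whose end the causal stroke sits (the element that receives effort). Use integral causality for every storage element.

b2 →Sf1  (Sf1 fixes flow; stroke at Sf1)
b3 →Sf2  (Sf2 (Sf) sets flow on bond)
b1 →J3  (J3: last free bond brings effort in)
b0 →J2  (only one effort-in slot at J2)
b4 →J1  (J1 flow already set via bond 0)

bond 0 |J2
bond 1 |J3
bond 2 |Sf1
bond 3 |Sf2
bond 4 |J1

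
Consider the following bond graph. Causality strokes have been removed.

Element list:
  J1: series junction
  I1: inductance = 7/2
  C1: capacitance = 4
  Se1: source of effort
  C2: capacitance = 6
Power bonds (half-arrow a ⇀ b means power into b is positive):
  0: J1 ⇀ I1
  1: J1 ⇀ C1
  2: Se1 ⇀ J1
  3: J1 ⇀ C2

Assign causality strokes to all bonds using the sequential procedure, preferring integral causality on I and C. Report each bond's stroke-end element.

β0 stroke→I1
β1 stroke→J1
β2 stroke→J1
β3 stroke→J1

bond 2 |J1  (Se1: effort source, stroke at far end)
bond 0 |I1  (I1 integral (f out))
bond 1 |J1  (1-jn J1 has f-setter on 0)
bond 3 |J1  (J1: bond 0 brought flow, rest push out)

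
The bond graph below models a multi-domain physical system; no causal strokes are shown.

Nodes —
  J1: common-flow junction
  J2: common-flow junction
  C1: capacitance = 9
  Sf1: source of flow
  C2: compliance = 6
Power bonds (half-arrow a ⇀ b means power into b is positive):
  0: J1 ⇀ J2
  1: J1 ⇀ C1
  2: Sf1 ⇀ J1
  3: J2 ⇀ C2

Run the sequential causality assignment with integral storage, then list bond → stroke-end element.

b2 stroke→Sf1  (Sf1: flow source, stroke at near end)
b0 stroke→J1  (1-jn J1 has f-setter on 2)
b1 stroke→J1  (J1: bond 2 brought flow, rest push out)
b3 stroke→J2  (J2: bond 0 brought flow, rest push out)

β0 stroke at J1
β1 stroke at J1
β2 stroke at Sf1
β3 stroke at J2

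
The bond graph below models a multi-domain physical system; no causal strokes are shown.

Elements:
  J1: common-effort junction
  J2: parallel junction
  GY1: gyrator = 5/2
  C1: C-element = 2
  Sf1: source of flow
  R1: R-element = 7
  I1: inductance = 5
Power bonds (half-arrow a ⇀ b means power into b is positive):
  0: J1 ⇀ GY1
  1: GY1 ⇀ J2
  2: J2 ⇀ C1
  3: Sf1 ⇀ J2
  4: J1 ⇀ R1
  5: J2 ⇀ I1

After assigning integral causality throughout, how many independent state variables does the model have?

2  (C1, I1 all integral)

β3 →Sf1  (Sf1: flow source, stroke at near end)
β2 →J2  (prefer integral on C1)
β1 →GY1  (common-e at J2 fixed by 2)
β5 →I1  (0-jn J2 has e-setter on 2)
β0 →GY1  (GY GY1: same side as bond 1)
β4 →J1  (closing 0-jn rule on J1)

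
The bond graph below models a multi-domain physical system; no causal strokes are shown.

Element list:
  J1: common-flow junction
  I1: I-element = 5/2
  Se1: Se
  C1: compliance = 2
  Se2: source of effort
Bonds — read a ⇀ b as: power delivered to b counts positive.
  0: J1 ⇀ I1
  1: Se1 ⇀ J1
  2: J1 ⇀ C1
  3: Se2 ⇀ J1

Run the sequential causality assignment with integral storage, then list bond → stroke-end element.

bond 1 stroke at J1  (Se1 (Se) sets effort on bond)
bond 3 stroke at J1  (source Se2 imposes e)
bond 0 stroke at I1  (I1: I, integral causality)
bond 2 stroke at J1  (common-f at J1 fixed by 0)

#0 stroke at I1
#1 stroke at J1
#2 stroke at J1
#3 stroke at J1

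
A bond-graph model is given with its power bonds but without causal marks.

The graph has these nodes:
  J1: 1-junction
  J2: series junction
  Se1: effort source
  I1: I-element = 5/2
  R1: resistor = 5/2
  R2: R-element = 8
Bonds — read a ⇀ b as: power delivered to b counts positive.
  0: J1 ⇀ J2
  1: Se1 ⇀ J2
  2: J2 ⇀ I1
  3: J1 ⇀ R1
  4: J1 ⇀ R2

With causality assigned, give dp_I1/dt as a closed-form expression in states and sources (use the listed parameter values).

dp_I1/dt = E_Se1 - 21*p_I1/5

β1 stroke at J2  (Se1 (Se) sets effort on bond)
β2 stroke at I1  (I1: I, integral causality)
β0 stroke at J2  (J2 flow already set via bond 2)
β3 stroke at J1  (common-f at J1 fixed by 0)
β4 stroke at J1  (1-jn J1 has f-setter on 0)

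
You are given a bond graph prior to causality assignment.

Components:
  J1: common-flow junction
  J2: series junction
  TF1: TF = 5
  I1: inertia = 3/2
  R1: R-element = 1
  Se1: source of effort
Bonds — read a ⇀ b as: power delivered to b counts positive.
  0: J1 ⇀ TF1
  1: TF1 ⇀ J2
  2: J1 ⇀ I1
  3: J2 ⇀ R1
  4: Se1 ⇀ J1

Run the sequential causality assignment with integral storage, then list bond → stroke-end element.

b4 stroke at J1  (Se1: effort source, stroke at far end)
b2 stroke at I1  (I1 outputs flow p/I1)
b0 stroke at J1  (J1: bond 2 brought flow, rest push out)
b1 stroke at TF1  (through TF1, causality passes straight; one stroke at TF1)
b3 stroke at J2  (J2: bond 1 brought flow, rest push out)

β0 stroke at J1
β1 stroke at TF1
β2 stroke at I1
β3 stroke at J2
β4 stroke at J1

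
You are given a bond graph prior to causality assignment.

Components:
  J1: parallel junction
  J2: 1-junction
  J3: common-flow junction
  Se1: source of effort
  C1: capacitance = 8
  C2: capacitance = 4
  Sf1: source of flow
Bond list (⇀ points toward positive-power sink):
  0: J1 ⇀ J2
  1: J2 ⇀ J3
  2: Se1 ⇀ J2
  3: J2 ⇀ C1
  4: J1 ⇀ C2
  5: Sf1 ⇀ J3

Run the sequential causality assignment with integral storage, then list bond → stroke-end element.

bond 2 stroke→J2  (Se1: effort source, stroke at far end)
bond 5 stroke→Sf1  (Sf1 fixes flow; stroke at Sf1)
bond 1 stroke→J3  (J3: bond 5 brought flow, rest push out)
bond 0 stroke→J2  (common-f at J2 fixed by 1)
bond 3 stroke→J2  (J2 flow already set via bond 1)
bond 4 stroke→J1  (only one effort-in slot at J1)

#0 stroke at J2
#1 stroke at J3
#2 stroke at J2
#3 stroke at J2
#4 stroke at J1
#5 stroke at Sf1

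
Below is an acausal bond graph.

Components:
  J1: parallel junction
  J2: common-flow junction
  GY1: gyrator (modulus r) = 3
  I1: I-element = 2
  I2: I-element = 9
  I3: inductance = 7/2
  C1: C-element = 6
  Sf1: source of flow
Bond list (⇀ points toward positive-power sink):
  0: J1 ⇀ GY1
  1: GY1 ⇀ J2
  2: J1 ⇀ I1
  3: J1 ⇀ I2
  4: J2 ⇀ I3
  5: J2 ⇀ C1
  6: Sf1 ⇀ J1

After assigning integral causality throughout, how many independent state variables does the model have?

b6 →Sf1  (source Sf1 imposes f)
b2 →I1  (I1 integral (f out))
b3 →I2  (prefer integral on I2)
b0 →J1  (J1 needs exactly one e-in)
b1 →J2  (GY GY1: same side as bond 0)
b4 →I3  (I3 integral (f out))
b5 →J2  (J2 flow already set via bond 4)

4  (C1, I1, I2, I3 all integral)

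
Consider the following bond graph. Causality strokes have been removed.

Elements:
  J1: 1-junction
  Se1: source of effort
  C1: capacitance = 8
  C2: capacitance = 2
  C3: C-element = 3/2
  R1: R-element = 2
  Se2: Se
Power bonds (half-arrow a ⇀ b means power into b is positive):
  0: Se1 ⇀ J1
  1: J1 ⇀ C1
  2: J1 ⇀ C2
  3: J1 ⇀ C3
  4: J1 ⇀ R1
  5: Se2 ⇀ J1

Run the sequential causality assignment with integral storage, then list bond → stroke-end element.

β0 stroke→J1
β1 stroke→J1
β2 stroke→J1
β3 stroke→J1
β4 stroke→R1
β5 stroke→J1

b0 →J1  (Se1 fixes effort; stroke away)
b5 →J1  (Se2 fixes effort; stroke away)
b1 →J1  (prefer integral on C1)
b2 →J1  (C2 outputs effort q/C2)
b3 →J1  (C3 integral (e out))
b4 →R1  (J1: last free bond brings flow in)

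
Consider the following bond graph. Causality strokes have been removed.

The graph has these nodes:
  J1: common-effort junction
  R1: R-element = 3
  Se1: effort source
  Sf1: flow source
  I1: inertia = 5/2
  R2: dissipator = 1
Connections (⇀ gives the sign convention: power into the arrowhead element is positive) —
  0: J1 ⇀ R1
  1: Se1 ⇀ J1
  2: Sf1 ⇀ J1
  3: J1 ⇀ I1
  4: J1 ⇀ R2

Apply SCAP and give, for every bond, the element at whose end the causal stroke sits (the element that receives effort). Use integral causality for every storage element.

bond 1 stroke at J1  (Se1 (Se) sets effort on bond)
bond 2 stroke at Sf1  (Sf1: flow source, stroke at near end)
bond 0 stroke at R1  (J1 effort already set via bond 1)
bond 3 stroke at I1  (common-e at J1 fixed by 1)
bond 4 stroke at R2  (J1 effort already set via bond 1)

bond 0 stroke at R1
bond 1 stroke at J1
bond 2 stroke at Sf1
bond 3 stroke at I1
bond 4 stroke at R2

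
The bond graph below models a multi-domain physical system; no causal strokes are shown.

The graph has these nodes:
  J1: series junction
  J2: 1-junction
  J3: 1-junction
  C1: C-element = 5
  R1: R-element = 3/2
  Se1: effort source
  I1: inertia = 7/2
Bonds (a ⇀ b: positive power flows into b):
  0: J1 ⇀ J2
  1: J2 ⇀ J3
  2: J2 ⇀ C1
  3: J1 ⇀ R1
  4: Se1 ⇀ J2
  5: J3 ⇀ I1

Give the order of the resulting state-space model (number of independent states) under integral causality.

2  (C1, I1 all integral)

b4 |J2  (Se1 fixes effort; stroke away)
b2 |J2  (prefer integral on C1)
b5 |I1  (prefer integral on I1)
b1 |J3  (1-jn J3 has f-setter on 5)
b0 |J2  (J2 flow already set via bond 1)
b3 |J1  (J1: bond 0 brought flow, rest push out)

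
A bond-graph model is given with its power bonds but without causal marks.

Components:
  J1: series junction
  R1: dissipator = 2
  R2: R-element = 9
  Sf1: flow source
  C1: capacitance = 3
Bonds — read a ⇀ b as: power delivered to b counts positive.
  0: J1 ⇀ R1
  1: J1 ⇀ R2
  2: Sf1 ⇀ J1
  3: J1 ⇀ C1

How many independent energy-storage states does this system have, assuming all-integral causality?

1  (C1 all integral)

#2 →Sf1  (source Sf1 imposes f)
#0 →J1  (J1 flow already set via bond 2)
#1 →J1  (J1: bond 2 brought flow, rest push out)
#3 →J1  (common-f at J1 fixed by 2)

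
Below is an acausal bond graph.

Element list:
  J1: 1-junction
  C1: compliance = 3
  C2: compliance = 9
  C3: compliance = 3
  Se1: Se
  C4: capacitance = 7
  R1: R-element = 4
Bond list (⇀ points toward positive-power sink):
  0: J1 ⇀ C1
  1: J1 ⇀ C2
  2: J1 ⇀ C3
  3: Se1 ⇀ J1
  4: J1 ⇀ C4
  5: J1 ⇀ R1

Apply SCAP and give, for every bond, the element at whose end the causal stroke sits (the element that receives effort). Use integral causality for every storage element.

β0 |J1
β1 |J1
β2 |J1
β3 |J1
β4 |J1
β5 |R1

bond 3 |J1  (Se1: effort source, stroke at far end)
bond 0 |J1  (C1: C, integral causality)
bond 1 |J1  (C2 outputs effort q/C2)
bond 2 |J1  (C3 outputs effort q/C3)
bond 4 |J1  (C4: C, integral causality)
bond 5 |R1  (only one flow-in slot at J1)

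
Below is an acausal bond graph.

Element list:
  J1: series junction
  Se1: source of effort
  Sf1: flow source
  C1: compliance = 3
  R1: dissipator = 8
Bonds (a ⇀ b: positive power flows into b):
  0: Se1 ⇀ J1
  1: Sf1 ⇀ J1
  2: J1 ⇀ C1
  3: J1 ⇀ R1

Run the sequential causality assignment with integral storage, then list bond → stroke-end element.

#0 →J1  (Se1 (Se) sets effort on bond)
#1 →Sf1  (Sf1 fixes flow; stroke at Sf1)
#2 →J1  (1-jn J1 has f-setter on 1)
#3 →J1  (1-jn J1 has f-setter on 1)

#0 →J1
#1 →Sf1
#2 →J1
#3 →J1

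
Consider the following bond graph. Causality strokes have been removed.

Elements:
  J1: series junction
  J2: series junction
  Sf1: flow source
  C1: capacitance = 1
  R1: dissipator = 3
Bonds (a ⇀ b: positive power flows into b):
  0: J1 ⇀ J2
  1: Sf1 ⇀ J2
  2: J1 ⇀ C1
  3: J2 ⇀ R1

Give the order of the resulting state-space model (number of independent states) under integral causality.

#1 |Sf1  (Sf1 (Sf) sets flow on bond)
#0 |J2  (1-jn J2 has f-setter on 1)
#3 |J2  (common-f at J2 fixed by 1)
#2 |J1  (J1: bond 0 brought flow, rest push out)

1  (C1 all integral)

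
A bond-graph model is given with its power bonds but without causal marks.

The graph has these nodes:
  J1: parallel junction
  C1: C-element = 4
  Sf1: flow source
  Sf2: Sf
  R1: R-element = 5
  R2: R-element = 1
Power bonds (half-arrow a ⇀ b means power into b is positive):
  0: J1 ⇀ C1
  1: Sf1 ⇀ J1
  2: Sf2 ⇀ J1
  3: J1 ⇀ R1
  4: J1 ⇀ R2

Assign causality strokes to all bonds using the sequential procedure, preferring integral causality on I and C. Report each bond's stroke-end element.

b0 stroke→J1
b1 stroke→Sf1
b2 stroke→Sf2
b3 stroke→R1
b4 stroke→R2

β1 |Sf1  (source Sf1 imposes f)
β2 |Sf2  (Sf2: flow source, stroke at near end)
β0 |J1  (C1: C, integral causality)
β3 |R1  (common-e at J1 fixed by 0)
β4 |R2  (J1 effort already set via bond 0)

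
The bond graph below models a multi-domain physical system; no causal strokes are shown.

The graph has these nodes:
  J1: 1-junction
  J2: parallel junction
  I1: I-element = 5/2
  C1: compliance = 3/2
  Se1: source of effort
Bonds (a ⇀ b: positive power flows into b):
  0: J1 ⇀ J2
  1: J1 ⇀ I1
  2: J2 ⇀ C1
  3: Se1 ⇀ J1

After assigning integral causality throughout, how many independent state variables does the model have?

2  (C1, I1 all integral)

b3 |J1  (Se1 fixes effort; stroke away)
b1 |I1  (I1: I, integral causality)
b0 |J1  (1-jn J1 has f-setter on 1)
b2 |J2  (closing 0-jn rule on J2)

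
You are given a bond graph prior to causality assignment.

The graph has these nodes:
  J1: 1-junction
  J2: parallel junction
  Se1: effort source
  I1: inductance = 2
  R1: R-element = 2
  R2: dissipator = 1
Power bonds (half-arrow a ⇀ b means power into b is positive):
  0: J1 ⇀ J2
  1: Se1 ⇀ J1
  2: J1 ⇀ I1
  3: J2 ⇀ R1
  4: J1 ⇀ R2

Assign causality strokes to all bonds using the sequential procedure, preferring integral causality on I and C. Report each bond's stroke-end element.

β1 →J1  (source Se1 imposes e)
β2 →I1  (I1 integral (f out))
β0 →J1  (common-f at J1 fixed by 2)
β4 →J1  (1-jn J1 has f-setter on 2)
β3 →J2  (closing 0-jn rule on J2)

#0 |J1
#1 |J1
#2 |I1
#3 |J2
#4 |J1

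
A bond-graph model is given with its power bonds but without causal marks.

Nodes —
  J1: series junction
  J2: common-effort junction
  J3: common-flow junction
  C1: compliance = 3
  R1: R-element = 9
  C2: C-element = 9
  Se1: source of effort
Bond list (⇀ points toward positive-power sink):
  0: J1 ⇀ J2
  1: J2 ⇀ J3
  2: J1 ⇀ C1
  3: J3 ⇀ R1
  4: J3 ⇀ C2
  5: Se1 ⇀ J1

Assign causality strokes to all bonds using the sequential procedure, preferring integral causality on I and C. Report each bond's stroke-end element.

#0 stroke→J2
#1 stroke→J3
#2 stroke→J1
#3 stroke→R1
#4 stroke→J3
#5 stroke→J1

β5 |J1  (Se1 fixes effort; stroke away)
β2 |J1  (prefer integral on C1)
β0 |J2  (J1 needs exactly one f-in)
β1 |J3  (0-jn J2 has e-setter on 0)
β4 |J3  (prefer integral on C2)
β3 |R1  (only one flow-in slot at J3)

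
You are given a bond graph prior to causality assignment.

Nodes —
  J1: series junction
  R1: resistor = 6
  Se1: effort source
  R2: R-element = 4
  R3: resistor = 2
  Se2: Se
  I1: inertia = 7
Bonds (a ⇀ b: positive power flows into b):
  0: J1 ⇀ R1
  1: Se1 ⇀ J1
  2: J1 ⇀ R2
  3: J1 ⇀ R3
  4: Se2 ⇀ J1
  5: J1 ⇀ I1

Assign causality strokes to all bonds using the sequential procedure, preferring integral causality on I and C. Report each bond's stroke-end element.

b0 stroke→J1
b1 stroke→J1
b2 stroke→J1
b3 stroke→J1
b4 stroke→J1
b5 stroke→I1

β1 →J1  (Se1: effort source, stroke at far end)
β4 →J1  (source Se2 imposes e)
β5 →I1  (I1 integral (f out))
β0 →J1  (common-f at J1 fixed by 5)
β2 →J1  (J1: bond 5 brought flow, rest push out)
β3 →J1  (common-f at J1 fixed by 5)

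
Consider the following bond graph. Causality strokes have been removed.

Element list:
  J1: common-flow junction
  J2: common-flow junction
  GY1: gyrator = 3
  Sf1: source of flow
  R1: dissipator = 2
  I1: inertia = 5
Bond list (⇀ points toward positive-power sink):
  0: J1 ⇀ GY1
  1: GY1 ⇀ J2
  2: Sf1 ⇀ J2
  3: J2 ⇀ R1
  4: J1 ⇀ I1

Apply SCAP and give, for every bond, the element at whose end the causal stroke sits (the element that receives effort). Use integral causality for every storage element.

b0 |J1
b1 |J2
b2 |Sf1
b3 |J2
b4 |I1

#2 |Sf1  (Sf1: flow source, stroke at near end)
#1 |J2  (J2: bond 2 brought flow, rest push out)
#3 |J2  (J2: bond 2 brought flow, rest push out)
#0 |J1  (GY GY1: same side as bond 1)
#4 |I1  (J1: last free bond brings flow in)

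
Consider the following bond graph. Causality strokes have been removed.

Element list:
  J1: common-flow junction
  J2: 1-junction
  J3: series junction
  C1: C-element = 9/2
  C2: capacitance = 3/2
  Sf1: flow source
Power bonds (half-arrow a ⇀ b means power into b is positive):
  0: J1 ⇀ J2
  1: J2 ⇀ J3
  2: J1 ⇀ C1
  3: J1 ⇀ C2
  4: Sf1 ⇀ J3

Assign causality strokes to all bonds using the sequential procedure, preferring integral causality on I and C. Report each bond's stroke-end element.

β0 |J2
β1 |J3
β2 |J1
β3 |J1
β4 |Sf1

bond 4 →Sf1  (Sf1 fixes flow; stroke at Sf1)
bond 1 →J3  (common-f at J3 fixed by 4)
bond 0 →J2  (J2 flow already set via bond 1)
bond 2 →J1  (common-f at J1 fixed by 0)
bond 3 →J1  (J1: bond 0 brought flow, rest push out)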